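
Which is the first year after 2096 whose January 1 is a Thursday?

2099

Jan 1 advances by 2 weekdays after a leap year and by 1 after a common year.
2096: Jan 1 is Sunday (leap).
2097: Tuesday
2098: Wednesday
2099: Thursday
2099 begins on a Thursday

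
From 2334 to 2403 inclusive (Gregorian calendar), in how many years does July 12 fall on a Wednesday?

10

Track July 12's weekday year by year (advancing +1, or +2 across a Feb 29):
  2334: Thu  2335: Fri (+1)  2336: Sun (+2)  2337: Mon (+1)  2338: Tue (+1)
  2339: Wed (+1) ✓  2340: Fri (+2)  2341: Sat (+1)  2342: Sun (+1)  2343: Mon (+1)
  2344: Wed (+2) ✓  2345: Thu (+1)  2346: Fri (+1)  2347: Sat (+1)  … (42 more years) …
  2390: Thu (+1)  2391: Fri (+1)  2392: Sun (+2)  2393: Mon (+1)  2394: Tue (+1)
  2395: Wed (+1) ✓  2396: Fri (+2)  2397: Sat (+1)  2398: Sun (+1)  2399: Mon (+1)
  2400: Wed (+2) ✓  2401: Thu (+1)  2402: Fri (+1)  2403: Sat (+1)
Wednesday years: 2339, 2344, 2350, 2361, 2367, 2372, 2378, 2389, 2395, 2400 — 10 in total.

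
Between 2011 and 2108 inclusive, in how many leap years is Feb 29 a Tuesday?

Leap years in 2011–2108: 24 of them.
Feb 29 weekday advances by 5 (mod 7) from one leap year to the next four years later (or differs when a century non-leap intervenes).
Leap-day weekdays: 2012:Wed 2016:Mon 2020:Sat 2024:Thu 2028:Tue✓ 2032:Sun 2036:Fri 2040:Wed 2044:Mon 2048:Sat 2052:Thu 2056:Tue✓ 2060:Sun 2064:Fri 2068:Wed 2072:Mon 2076:Sat 2080:Thu 2084:Tue✓ 2088:Sun 2092:Fri 2096:Wed 2104:Fri 2108:Wed
Tuesday: 2028, 2056, 2084 → 3.

3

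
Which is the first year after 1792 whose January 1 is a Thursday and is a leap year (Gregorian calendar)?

Jan 1 advances by 2 weekdays after a leap year and by 1 after a common year.
1792: Jan 1 is Sunday (leap).
1793: Tuesday
1794: Wednesday
1795: Thursday
1796: Friday (leap)
1797: Sunday
1798: Monday
1799: Tuesday
1800: Wednesday
1801: Thursday
1802: Friday
1803: Saturday
1804: Sunday (leap)
1805: Tuesday
1806: Wednesday
1807: Thursday
1808: Friday (leap)
1809: Sunday
1810: Monday
1811: Tuesday
1812: Wednesday (leap)
1813: Friday
1814: Saturday
1815: Sunday
1816: Monday (leap)
1817: Wednesday
1818: Thursday
1819: Friday
1820: Saturday (leap)
1821: Monday
1822: Tuesday
1823: Wednesday
1824: Thursday (leap)
1824 begins on a Thursday and is a leap year.

1824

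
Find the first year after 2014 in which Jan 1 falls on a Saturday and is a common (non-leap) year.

2022

Jan 1 advances by 2 weekdays after a leap year and by 1 after a common year.
2014: Jan 1 is Wednesday.
2015: Thursday
2016: Friday (leap)
2017: Sunday
2018: Monday
2019: Tuesday
2020: Wednesday (leap)
2021: Friday
2022: Saturday
2022 begins on a Saturday and is a common year.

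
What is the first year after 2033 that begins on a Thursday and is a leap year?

2060

Jan 1 advances by 2 weekdays after a leap year and by 1 after a common year.
2033: Jan 1 is Saturday.
2034: Sunday
2035: Monday
2036: Tuesday (leap)
2037: Thursday
2038: Friday
2039: Saturday
2040: Sunday (leap)
2041: Tuesday
2042: Wednesday
2043: Thursday
2044: Friday (leap)
2045: Sunday
2046: Monday
2047: Tuesday
2048: Wednesday (leap)
2049: Friday
2050: Saturday
2051: Sunday
2052: Monday (leap)
2053: Wednesday
2054: Thursday
2055: Friday
2056: Saturday (leap)
2057: Monday
2058: Tuesday
2059: Wednesday
2060: Thursday (leap)
2060 begins on a Thursday and is a leap year.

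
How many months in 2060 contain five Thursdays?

5

A month of length L has five Thursdays iff its first Thursday is on day ≤ L−28 (so day 1–3 in a 31-day month, 1–2 in a 30-day month, day 1 in a leap February).
Checking each month of 2060: Jan starts Thu (31d) ✓; Feb starts Sun (29d); Mar starts Mon (31d); Apr starts Thu (30d) ✓; May starts Sat (31d); Jun starts Tue (30d); Jul starts Thu (31d) ✓; Aug starts Sun (31d); Sep starts Wed (30d) ✓; Oct starts Fri (31d); Nov starts Mon (30d); Dec starts Wed (31d) ✓.
Five-Thursday months: January, April, July, September, December → 5.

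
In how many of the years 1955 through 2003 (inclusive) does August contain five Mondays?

20

August has 31 days; it has five Mondays when Monday falls among the first (month-length − 28) days — i.e. when August 1 is one of Monday/Sunday/Saturday.
August 1 by year: 1955:Mon✓ 1956:Wed 1957:Thu 1958:Fri 1959:Sat✓ 1960:Mon✓ 1961:Tue 1962:Wed 1963:Thu 1964:Sat✓ 1965:Sun✓ 1966:Mon✓ 1967:Tue 1968:Thu 1969:Fri …(19 more)… 1989:Tue 1990:Wed 1991:Thu 1992:Sat✓ 1993:Sun✓ 1994:Mon✓ 1995:Tue 1996:Thu 1997:Fri 1998:Sat✓ 1999:Sun✓ 2000:Tue 2001:Wed 2002:Thu 2003:Fri
Years with five Mondays: 1955, 1959, 1960, 1964, 1965, 1966, 1970, 1971, 1976, 1977, 1981, 1982, 1983, 1987, 1988, 1992, 1993, 1994, 1998, 1999 → 20.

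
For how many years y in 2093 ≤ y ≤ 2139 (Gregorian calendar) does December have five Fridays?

19

December has 31 days; it has five Fridays when Friday falls among the first (month-length − 28) days — i.e. when December 1 is one of Friday/Thursday/Wednesday.
December 1 by year: 2093:Tue 2094:Wed✓ 2095:Thu✓ 2096:Sat 2097:Sun 2098:Mon 2099:Tue 2100:Wed✓ 2101:Thu✓ 2102:Fri✓ 2103:Sat 2104:Mon 2105:Tue 2106:Wed✓ 2107:Thu✓ …(17 more)… 2125:Sat 2126:Sun 2127:Mon 2128:Wed✓ 2129:Thu✓ 2130:Fri✓ 2131:Sat 2132:Mon 2133:Tue 2134:Wed✓ 2135:Thu✓ 2136:Sat 2137:Sun 2138:Mon 2139:Tue
Years with five Fridays: 2094, 2095, 2100, 2101, 2102, 2106, 2107, 2112, 2113, 2117, 2118, 2119, 2123, 2124, 2128, 2129, 2130, 2134, 2135 → 19.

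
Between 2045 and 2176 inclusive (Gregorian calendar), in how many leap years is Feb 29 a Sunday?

Leap years in 2045–2176: 32 of them.
Feb 29 weekday advances by 5 (mod 7) from one leap year to the next four years later (or differs when a century non-leap intervenes).
Leap-day weekdays: 2048:Sat 2052:Thu 2056:Tue 2060:Sun✓ 2064:Fri 2068:Wed 2072:Mon 2076:Sat 2080:Thu 2084:Tue 2088:Sun✓ 2092:Fri 2096:Wed …(6 more)… 2128:Sun✓ 2132:Fri 2136:Wed 2140:Mon 2144:Sat 2148:Thu 2152:Tue 2156:Sun✓ 2160:Fri 2164:Wed 2168:Mon 2172:Sat 2176:Thu
Sunday: 2060, 2088, 2128, 2156 → 4.

4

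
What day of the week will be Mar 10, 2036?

January 1, 2036 is a Tuesday.
March 10 is day 70 of the year, i.e. 69 days after Jan 1.
69 mod 7 = 6, so advance 6 weekdays from Tuesday: Monday.

Monday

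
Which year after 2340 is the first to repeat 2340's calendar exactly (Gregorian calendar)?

Two years share a calendar iff Jan 1 falls on the same weekday and both are leap or both are common. 2340: Jan 1 is Monday, leap year.
2341: Jan 1 Wednesday, common
2342: Jan 1 Thursday, common
2343: Jan 1 Friday, common
2344: Jan 1 Saturday, leap
2345: Jan 1 Monday, common
2346: Jan 1 Tuesday, common
2347: Jan 1 Wednesday, common
2348: Jan 1 Thursday, leap
2349: Jan 1 Saturday, common
2350: Jan 1 Sunday, common
2351: Jan 1 Monday, common
2352: Jan 1 Tuesday, leap
2353: Jan 1 Thursday, common
2354: Jan 1 Friday, common
2355: Jan 1 Saturday, common
2356: Jan 1 Sunday, leap
2357: Jan 1 Tuesday, common
2358: Jan 1 Wednesday, common
2359: Jan 1 Thursday, common
2360: Jan 1 Friday, leap
2361: Jan 1 Sunday, common
2362: Jan 1 Monday, common
2363: Jan 1 Tuesday, common
2364: Jan 1 Wednesday, leap
2365: Jan 1 Friday, common
2366: Jan 1 Saturday, common
2367: Jan 1 Sunday, common
2368: Jan 1 Monday, leap
2368 matches on both conditions.

2368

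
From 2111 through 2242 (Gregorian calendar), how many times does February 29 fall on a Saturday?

Leap years in 2111–2242: 32 of them.
Feb 29 weekday advances by 5 (mod 7) from one leap year to the next four years later (or differs when a century non-leap intervenes).
Leap-day weekdays: 2112:Mon 2116:Sat✓ 2120:Thu 2124:Tue 2128:Sun 2132:Fri 2136:Wed 2140:Mon 2144:Sat✓ 2148:Thu 2152:Tue 2156:Sun 2160:Fri …(6 more)… 2188:Fri 2192:Wed 2196:Mon 2204:Wed 2208:Mon 2212:Sat✓ 2216:Thu 2220:Tue 2224:Sun 2228:Fri 2232:Wed 2236:Mon 2240:Sat✓
Saturday: 2116, 2144, 2172, 2212, 2240 → 5.

5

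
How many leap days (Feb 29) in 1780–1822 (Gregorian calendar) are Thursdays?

1

Leap years in 1780–1822: 10 of them.
Feb 29 weekday advances by 5 (mod 7) from one leap year to the next four years later (or differs when a century non-leap intervenes).
Leap-day weekdays: 1780:Tue 1784:Sun 1788:Fri 1792:Wed 1796:Mon 1804:Wed 1808:Mon 1812:Sat 1816:Thu✓ 1820:Tue
Thursday: 1816 → 1.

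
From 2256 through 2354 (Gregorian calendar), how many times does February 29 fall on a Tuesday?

Leap years in 2256–2354: 24 of them.
Feb 29 weekday advances by 5 (mod 7) from one leap year to the next four years later (or differs when a century non-leap intervenes).
Leap-day weekdays: 2256:Fri 2260:Wed 2264:Mon 2268:Sat 2272:Thu 2276:Tue✓ 2280:Sun 2284:Fri 2288:Wed 2292:Mon 2296:Sat 2304:Mon 2308:Sat 2312:Thu 2316:Tue✓ 2320:Sun 2324:Fri 2328:Wed 2332:Mon 2336:Sat 2340:Thu 2344:Tue✓ 2348:Sun 2352:Fri
Tuesday: 2276, 2316, 2344 → 3.

3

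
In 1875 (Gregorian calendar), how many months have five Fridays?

A month of length L has five Fridays iff its first Friday is on day ≤ L−28 (so day 1–3 in a 31-day month, 1–2 in a 30-day month, day 1 in a leap February).
Checking each month of 1875: Jan starts Fri (31d) ✓; Feb starts Mon (28d); Mar starts Mon (31d); Apr starts Thu (30d) ✓; May starts Sat (31d); Jun starts Tue (30d); Jul starts Thu (31d) ✓; Aug starts Sun (31d); Sep starts Wed (30d); Oct starts Fri (31d) ✓; Nov starts Mon (30d); Dec starts Wed (31d) ✓.
Five-Friday months: January, April, July, October, December → 5.

5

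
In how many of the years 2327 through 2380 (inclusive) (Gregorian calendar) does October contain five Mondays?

24

October has 31 days; it has five Mondays when Monday falls among the first (month-length − 28) days — i.e. when October 1 is one of Monday/Sunday/Saturday.
October 1 by year: 2327:Sat✓ 2328:Mon✓ 2329:Tue 2330:Wed 2331:Thu 2332:Sat✓ 2333:Sun✓ 2334:Mon✓ 2335:Tue 2336:Thu 2337:Fri 2338:Sat✓ 2339:Sun✓ 2340:Tue 2341:Wed …(24 more)… 2366:Sat✓ 2367:Sun✓ 2368:Tue 2369:Wed 2370:Thu 2371:Fri 2372:Sun✓ 2373:Mon✓ 2374:Tue 2375:Wed 2376:Fri 2377:Sat✓ 2378:Sun✓ 2379:Mon✓ 2380:Wed
Years with five Mondays: 2327, 2328, 2332, 2333, 2334, 2338, 2339, 2344, 2345, 2349, 2350, 2351, 2355, 2356, 2360, 2361, 2362, 2366, 2367, 2372, 2373, 2377, 2378, 2379 → 24.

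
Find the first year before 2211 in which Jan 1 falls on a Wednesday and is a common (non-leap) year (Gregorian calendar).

2206

Jan 1 advances by 2 weekdays after a leap year and by 1 after a common year.
2211: Jan 1 is Tuesday.
2210: Monday
2209: Sunday
2208: Friday (leap)
2207: Thursday
2206: Wednesday
2206 begins on a Wednesday and is a common year.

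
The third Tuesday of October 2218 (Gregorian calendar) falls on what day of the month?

20

October 1, 2218 is a Thursday, so the first Tuesday is the 6th.
The third Tuesday is 6 + 14 = 20.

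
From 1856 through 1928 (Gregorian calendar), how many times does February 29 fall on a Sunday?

2

Leap years in 1856–1928: 18 of them.
Feb 29 weekday advances by 5 (mod 7) from one leap year to the next four years later (or differs when a century non-leap intervenes).
Leap-day weekdays: 1856:Fri 1860:Wed 1864:Mon 1868:Sat 1872:Thu 1876:Tue 1880:Sun✓ 1884:Fri 1888:Wed 1892:Mon 1896:Sat 1904:Mon 1908:Sat 1912:Thu 1916:Tue 1920:Sun✓ 1924:Fri 1928:Wed
Sunday: 1880, 1920 → 2.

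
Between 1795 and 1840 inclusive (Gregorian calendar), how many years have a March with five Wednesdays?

18

March has 31 days; it has five Wednesdays when Wednesday falls among the first (month-length − 28) days — i.e. when March 1 is one of Wednesday/Tuesday/Monday.
March 1 by year: 1795:Sun 1796:Tue✓ 1797:Wed✓ 1798:Thu 1799:Fri 1800:Sat 1801:Sun 1802:Mon✓ 1803:Tue✓ 1804:Thu 1805:Fri 1806:Sat 1807:Sun 1808:Tue✓ 1809:Wed✓ …(16 more)… 1826:Wed✓ 1827:Thu 1828:Sat 1829:Sun 1830:Mon✓ 1831:Tue✓ 1832:Thu 1833:Fri 1834:Sat 1835:Sun 1836:Tue✓ 1837:Wed✓ 1838:Thu 1839:Fri 1840:Sun
Years with five Wednesdays: 1796, 1797, 1802, 1803, 1808, 1809, 1813, 1814, 1815, 1819, 1820, 1824, 1825, 1826, 1830, 1831, 1836, 1837 → 18.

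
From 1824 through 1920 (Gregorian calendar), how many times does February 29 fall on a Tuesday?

Leap years in 1824–1920: 24 of them.
Feb 29 weekday advances by 5 (mod 7) from one leap year to the next four years later (or differs when a century non-leap intervenes).
Leap-day weekdays: 1824:Sun 1828:Fri 1832:Wed 1836:Mon 1840:Sat 1844:Thu 1848:Tue✓ 1852:Sun 1856:Fri 1860:Wed 1864:Mon 1868:Sat 1872:Thu 1876:Tue✓ 1880:Sun 1884:Fri 1888:Wed 1892:Mon 1896:Sat 1904:Mon 1908:Sat 1912:Thu 1916:Tue✓ 1920:Sun
Tuesday: 1848, 1876, 1916 → 3.

3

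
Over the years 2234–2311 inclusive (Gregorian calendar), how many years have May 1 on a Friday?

Track May 1's weekday year by year (advancing +1, or +2 across a Feb 29):
  2234: Thu  2235: Fri (+1) ✓  2236: Sun (+2)  2237: Mon (+1)  2238: Tue (+1)
  2239: Wed (+1)  2240: Fri (+2) ✓  2241: Sat (+1)  2242: Sun (+1)  2243: Mon (+1)
  2244: Wed (+2)  2245: Thu (+1)  2246: Fri (+1) ✓  2247: Sat (+1)  … (50 more years) …
  2298: Sun (+1)  2299: Mon (+1)  2300: Tue (+1)  2301: Wed (+1)  2302: Thu (+1)
  2303: Fri (+1) ✓  2304: Sun (+2)  2305: Mon (+1)  2306: Tue (+1)  2307: Wed (+1)
  2308: Fri (+2) ✓  2309: Sat (+1)  2310: Sun (+1)  2311: Mon (+1)
Friday years: 2235, 2240, 2246, 2257, 2263, 2268, 2274, 2285, 2291, 2296, 2303, 2308 — 12 in total.

12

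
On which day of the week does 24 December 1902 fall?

January 1, 1902 is a Wednesday.
December 24 is day 358 of the year, i.e. 357 days after Jan 1.
357 mod 7 = 0, so advance 0 weekdays from Wednesday: Wednesday.

Wednesday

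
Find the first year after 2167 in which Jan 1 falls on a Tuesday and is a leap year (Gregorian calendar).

Jan 1 advances by 2 weekdays after a leap year and by 1 after a common year.
2167: Jan 1 is Thursday.
2168: Friday (leap)
2169: Sunday
2170: Monday
2171: Tuesday
2172: Wednesday (leap)
2173: Friday
2174: Saturday
2175: Sunday
2176: Monday (leap)
2177: Wednesday
2178: Thursday
2179: Friday
2180: Saturday (leap)
2181: Monday
2182: Tuesday
2183: Wednesday
2184: Thursday (leap)
2185: Saturday
2186: Sunday
2187: Monday
2188: Tuesday (leap)
2188 begins on a Tuesday and is a leap year.

2188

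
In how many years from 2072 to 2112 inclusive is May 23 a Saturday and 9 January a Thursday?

1

Check each year's weekday for May 23 and 9 January:
  2072: Mon/Sat  2073: Tue/Mon  2074: Wed/Tue  2075: Thu/Wed  2076: Sat/Thu ✓  2077: Sun/Sat  2078: Mon/Sun  2079: Tue/Mon  2080: Thu/Tue  2081: Fri/Thu  2082: Sat/Fri  2083: Sun/Sat  2084: Tue/Sun  2085: Wed/Tue  …(13 more)…  2099: Sat/Fri  2100: Sun/Sat  2101: Mon/Sun  2102: Tue/Mon  2103: Wed/Tue  2104: Fri/Wed  2105: Sat/Fri  2106: Sun/Sat  2107: Mon/Sun  2108: Wed/Mon  2109: Thu/Wed  2110: Fri/Thu  2111: Sat/Fri  2112: Mon/Sat
Both conditions hold in: 2076 — 1.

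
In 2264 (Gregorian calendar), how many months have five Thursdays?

4

A month of length L has five Thursdays iff its first Thursday is on day ≤ L−28 (so day 1–3 in a 31-day month, 1–2 in a 30-day month, day 1 in a leap February).
Checking each month of 2264: Jan starts Fri (31d); Feb starts Mon (29d); Mar starts Tue (31d) ✓; Apr starts Fri (30d); May starts Sun (31d); Jun starts Wed (30d) ✓; Jul starts Fri (31d); Aug starts Mon (31d); Sep starts Thu (30d) ✓; Oct starts Sat (31d); Nov starts Tue (30d); Dec starts Thu (31d) ✓.
Five-Thursday months: March, June, September, December → 4.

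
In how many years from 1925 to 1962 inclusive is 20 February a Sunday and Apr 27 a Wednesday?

4

Check each year's weekday for 20 February and Apr 27:
  1925: Fri/Mon  1926: Sat/Tue  1927: Sun/Wed ✓  1928: Mon/Fri  1929: Wed/Sat  1930: Thu/Sun  1931: Fri/Mon  1932: Sat/Wed  1933: Mon/Thu  1934: Tue/Fri  1935: Wed/Sat  1936: Thu/Mon  1937: Sat/Tue  1938: Sun/Wed ✓  …(10 more)…  1949: Sun/Wed ✓  1950: Mon/Thu  1951: Tue/Fri  1952: Wed/Sun  1953: Fri/Mon  1954: Sat/Tue  1955: Sun/Wed ✓  1956: Mon/Fri  1957: Wed/Sat  1958: Thu/Sun  1959: Fri/Mon  1960: Sat/Wed  1961: Mon/Thu  1962: Tue/Fri
Both conditions hold in: 1927, 1938, 1949, 1955 — 4.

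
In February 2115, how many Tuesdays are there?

4

February 2115 has 28 days and begins on Friday.
The first Tuesday is February 5.
Tuesdays fall on 5, 12, 19, 26 — that's 4.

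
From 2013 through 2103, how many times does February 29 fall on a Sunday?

3

Leap years in 2013–2103: 21 of them.
Feb 29 weekday advances by 5 (mod 7) from one leap year to the next four years later (or differs when a century non-leap intervenes).
Leap-day weekdays: 2016:Mon 2020:Sat 2024:Thu 2028:Tue 2032:Sun✓ 2036:Fri 2040:Wed 2044:Mon 2048:Sat 2052:Thu 2056:Tue 2060:Sun✓ 2064:Fri 2068:Wed 2072:Mon 2076:Sat 2080:Thu 2084:Tue 2088:Sun✓ 2092:Fri 2096:Wed
Sunday: 2032, 2060, 2088 → 3.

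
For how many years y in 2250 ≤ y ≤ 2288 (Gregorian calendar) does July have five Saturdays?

July has 31 days; it has five Saturdays when Saturday falls among the first (month-length − 28) days — i.e. when July 1 is one of Saturday/Friday/Thursday.
July 1 by year: 2250:Mon 2251:Tue 2252:Thu✓ 2253:Fri✓ 2254:Sat✓ 2255:Sun 2256:Tue 2257:Wed 2258:Thu✓ 2259:Fri✓ 2260:Sun 2261:Mon 2262:Tue 2263:Wed 2264:Fri✓ …(9 more)… 2274:Wed 2275:Thu✓ 2276:Sat✓ 2277:Sun 2278:Mon 2279:Tue 2280:Thu✓ 2281:Fri✓ 2282:Sat✓ 2283:Sun 2284:Tue 2285:Wed 2286:Thu✓ 2287:Fri✓ 2288:Sun
Years with five Saturdays: 2252, 2253, 2254, 2258, 2259, 2264, 2265, 2269, 2270, 2271, 2275, 2276, 2280, 2281, 2282, 2286, 2287 → 17.

17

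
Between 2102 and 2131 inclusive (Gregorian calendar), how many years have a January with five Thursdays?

12

January has 31 days; it has five Thursdays when Thursday falls among the first (month-length − 28) days — i.e. when January 1 is one of Thursday/Wednesday/Tuesday.
January 1 by year: 2102:Sun 2103:Mon 2104:Tue✓ 2105:Thu✓ 2106:Fri 2107:Sat 2108:Sun 2109:Tue✓ 2110:Wed✓ 2111:Thu✓ 2112:Fri 2113:Sun 2114:Mon 2115:Tue✓ 2116:Wed✓ 2117:Fri 2118:Sat 2119:Sun 2120:Mon 2121:Wed✓ 2122:Thu✓ 2123:Fri 2124:Sat 2125:Mon 2126:Tue✓ 2127:Wed✓ 2128:Thu✓ 2129:Sat 2130:Sun 2131:Mon
Years with five Thursdays: 2104, 2105, 2109, 2110, 2111, 2115, 2116, 2121, 2122, 2126, 2127, 2128 → 12.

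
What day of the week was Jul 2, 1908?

Thursday

January 1, 1908 is a Wednesday.
July 2 is day 184 of the year, i.e. 183 days after Jan 1.
183 mod 7 = 1, so advance 1 weekday from Wednesday: Thursday.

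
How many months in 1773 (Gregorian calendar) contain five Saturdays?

4

A month of length L has five Saturdays iff its first Saturday is on day ≤ L−28 (so day 1–3 in a 31-day month, 1–2 in a 30-day month, day 1 in a leap February).
Checking each month of 1773: Jan starts Fri (31d) ✓; Feb starts Mon (28d); Mar starts Mon (31d); Apr starts Thu (30d); May starts Sat (31d) ✓; Jun starts Tue (30d); Jul starts Thu (31d) ✓; Aug starts Sun (31d); Sep starts Wed (30d); Oct starts Fri (31d) ✓; Nov starts Mon (30d); Dec starts Wed (31d).
Five-Saturday months: January, May, July, October → 4.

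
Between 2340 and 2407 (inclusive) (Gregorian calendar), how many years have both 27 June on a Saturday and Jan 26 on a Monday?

Check each year's weekday for 27 June and Jan 26:
  2340: Thu/Fri  2341: Fri/Sun  2342: Sat/Mon ✓  2343: Sun/Tue  2344: Tue/Wed  2345: Wed/Fri  2346: Thu/Sat  2347: Fri/Sun  2348: Sun/Mon  2349: Mon/Wed  2350: Tue/Thu  2351: Wed/Fri  2352: Fri/Sat  2353: Sat/Mon ✓  …(40 more)…  2394: Mon/Wed  2395: Tue/Thu  2396: Thu/Fri  2397: Fri/Sun  2398: Sat/Mon ✓  2399: Sun/Tue  2400: Tue/Wed  2401: Wed/Fri  2402: Thu/Sat  2403: Fri/Sun  2404: Sun/Mon  2405: Mon/Wed  2406: Tue/Thu  2407: Wed/Fri
Both conditions hold in: 2342, 2353, 2359, 2370, 2381, 2387, 2398 — 7.

7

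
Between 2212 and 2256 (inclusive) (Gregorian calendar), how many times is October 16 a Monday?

Track October 16's weekday year by year (advancing +1, or +2 across a Feb 29):
  2212: Fri  2213: Sat (+1)  2214: Sun (+1)  2215: Mon (+1) ✓  2216: Wed (+2)
  2217: Thu (+1)  2218: Fri (+1)  2219: Sat (+1)  2220: Mon (+2) ✓  2221: Tue (+1)
  2222: Wed (+1)  2223: Thu (+1)  2224: Sat (+2)  2225: Sun (+1)  … (17 more years) …
  2243: Mon (+1) ✓  2244: Wed (+2)  2245: Thu (+1)  2246: Fri (+1)  2247: Sat (+1)
  2248: Mon (+2) ✓  2249: Tue (+1)  2250: Wed (+1)  2251: Thu (+1)  2252: Sat (+2)
  2253: Sun (+1)  2254: Mon (+1) ✓  2255: Tue (+1)  2256: Thu (+2)
Monday years: 2215, 2220, 2226, 2237, 2243, 2248, 2254 — 7 in total.

7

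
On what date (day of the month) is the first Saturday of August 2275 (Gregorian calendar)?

7

August 1, 2275 is a Sunday, so the first Saturday is the 7th.
The first Saturday is 7 + 0 = 7.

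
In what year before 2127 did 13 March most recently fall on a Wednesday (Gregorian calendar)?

From one year to the next, a fixed date's weekday advances by 1, or by 2 when a Feb 29 lies between the two dates.
2127: March 13 is Thursday.
2126: Wednesday (−1)
13 March falls on a Wednesday in 2126.

2126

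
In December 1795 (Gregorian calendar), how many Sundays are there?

4

December 1795 has 31 days and begins on Tuesday.
The first Sunday is December 6.
Sundays fall on 6, 13, 20, 27 — that's 4.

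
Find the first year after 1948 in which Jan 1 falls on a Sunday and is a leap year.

Jan 1 advances by 2 weekdays after a leap year and by 1 after a common year.
1948: Jan 1 is Thursday (leap).
1949: Saturday
1950: Sunday
1951: Monday
1952: Tuesday (leap)
1953: Thursday
1954: Friday
1955: Saturday
1956: Sunday (leap)
1956 begins on a Sunday and is a leap year.

1956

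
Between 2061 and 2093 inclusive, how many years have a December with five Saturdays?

15

December has 31 days; it has five Saturdays when Saturday falls among the first (month-length − 28) days — i.e. when December 1 is one of Saturday/Friday/Thursday.
December 1 by year: 2061:Thu✓ 2062:Fri✓ 2063:Sat✓ 2064:Mon 2065:Tue 2066:Wed 2067:Thu✓ 2068:Sat✓ 2069:Sun 2070:Mon 2071:Tue 2072:Thu✓ 2073:Fri✓ 2074:Sat✓ 2075:Sun …(3 more)… 2079:Fri✓ 2080:Sun 2081:Mon 2082:Tue 2083:Wed 2084:Fri✓ 2085:Sat✓ 2086:Sun 2087:Mon 2088:Wed 2089:Thu✓ 2090:Fri✓ 2091:Sat✓ 2092:Mon 2093:Tue
Years with five Saturdays: 2061, 2062, 2063, 2067, 2068, 2072, 2073, 2074, 2078, 2079, 2084, 2085, 2089, 2090, 2091 → 15.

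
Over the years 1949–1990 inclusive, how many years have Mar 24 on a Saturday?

Track Mar 24's weekday year by year (advancing +1, or +2 across a Feb 29):
  1949: Thu  1950: Fri (+1)  1951: Sat (+1) ✓  1952: Mon (+2)  1953: Tue (+1)
  1954: Wed (+1)  1955: Thu (+1)  1956: Sat (+2) ✓  1957: Sun (+1)  1958: Mon (+1)
  1959: Tue (+1)  1960: Thu (+2)  1961: Fri (+1)  1962: Sat (+1) ✓  … (14 more years) …
  1977: Thu (+1)  1978: Fri (+1)  1979: Sat (+1) ✓  1980: Mon (+2)  1981: Tue (+1)
  1982: Wed (+1)  1983: Thu (+1)  1984: Sat (+2) ✓  1985: Sun (+1)  1986: Mon (+1)
  1987: Tue (+1)  1988: Thu (+2)  1989: Fri (+1)  1990: Sat (+1) ✓
Saturday years: 1951, 1956, 1962, 1973, 1979, 1984, 1990 — 7 in total.

7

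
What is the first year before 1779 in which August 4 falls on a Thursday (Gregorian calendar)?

From one year to the next, a fixed date's weekday advances by 1, or by 2 when a Feb 29 lies between the two dates.
1779: August 4 is Wednesday.
1778: Tuesday (−1)
1777: Monday (−1)
1776: Sunday (−1)
1775: Friday (−2)
1774: Thursday (−1)
August 4 falls on a Thursday in 1774.

1774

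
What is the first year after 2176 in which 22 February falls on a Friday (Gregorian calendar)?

From one year to the next, a fixed date's weekday advances by 1, or by 2 when a Feb 29 lies between the two dates.
2176: February 22 is Thursday.
2177: Saturday (+2)
2178: Sunday (+1)
2179: Monday (+1)
2180: Tuesday (+1)
2181: Thursday (+2)
2182: Friday (+1)
22 February falls on a Friday in 2182.

2182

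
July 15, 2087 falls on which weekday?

January 1, 2087 is a Wednesday.
July 15 is day 196 of the year, i.e. 195 days after Jan 1.
195 mod 7 = 6, so advance 6 weekdays from Wednesday: Tuesday.

Tuesday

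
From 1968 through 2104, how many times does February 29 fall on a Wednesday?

5

Leap years in 1968–2104: 34 of them.
Feb 29 weekday advances by 5 (mod 7) from one leap year to the next four years later (or differs when a century non-leap intervenes).
Leap-day weekdays: 1968:Thu 1972:Tue 1976:Sun 1980:Fri 1984:Wed✓ 1988:Mon 1992:Sat 1996:Thu 2000:Tue 2004:Sun 2008:Fri 2012:Wed✓ 2016:Mon …(8 more)… 2052:Thu 2056:Tue 2060:Sun 2064:Fri 2068:Wed✓ 2072:Mon 2076:Sat 2080:Thu 2084:Tue 2088:Sun 2092:Fri 2096:Wed✓ 2104:Fri
Wednesday: 1984, 2012, 2040, 2068, 2096 → 5.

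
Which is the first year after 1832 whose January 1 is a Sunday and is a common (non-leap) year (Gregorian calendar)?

1837

Jan 1 advances by 2 weekdays after a leap year and by 1 after a common year.
1832: Jan 1 is Sunday (leap).
1833: Tuesday
1834: Wednesday
1835: Thursday
1836: Friday (leap)
1837: Sunday
1837 begins on a Sunday and is a common year.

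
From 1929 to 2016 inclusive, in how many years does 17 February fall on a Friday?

12

Track 17 February's weekday year by year (advancing +1, or +2 across a Feb 29):
  1929: Sun  1930: Mon (+1)  1931: Tue (+1)  1932: Wed (+1)  1933: Fri (+2) ✓
  1934: Sat (+1)  1935: Sun (+1)  1936: Mon (+1)  1937: Wed (+2)  1938: Thu (+1)
  1939: Fri (+1) ✓  1940: Sat (+1)  1941: Mon (+2)  1942: Tue (+1)  … (60 more years) …
  2003: Mon (+1)  2004: Tue (+1)  2005: Thu (+2)  2006: Fri (+1) ✓  2007: Sat (+1)
  2008: Sun (+1)  2009: Tue (+2)  2010: Wed (+1)  2011: Thu (+1)  2012: Fri (+1) ✓
  2013: Sun (+2)  2014: Mon (+1)  2015: Tue (+1)  2016: Wed (+1)
Friday years: 1933, 1939, 1950, 1956, 1961, 1967, 1978, 1984, 1989, 1995, 2006, 2012 — 12 in total.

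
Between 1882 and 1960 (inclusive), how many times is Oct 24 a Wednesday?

12

Track Oct 24's weekday year by year (advancing +1, or +2 across a Feb 29):
  1882: Tue  1883: Wed (+1) ✓  1884: Fri (+2)  1885: Sat (+1)  1886: Sun (+1)
  1887: Mon (+1)  1888: Wed (+2) ✓  1889: Thu (+1)  1890: Fri (+1)  1891: Sat (+1)
  1892: Mon (+2)  1893: Tue (+1)  1894: Wed (+1) ✓  1895: Thu (+1)  … (51 more years) …
  1947: Fri (+1)  1948: Sun (+2)  1949: Mon (+1)  1950: Tue (+1)  1951: Wed (+1) ✓
  1952: Fri (+2)  1953: Sat (+1)  1954: Sun (+1)  1955: Mon (+1)  1956: Wed (+2) ✓
  1957: Thu (+1)  1958: Fri (+1)  1959: Sat (+1)  1960: Mon (+2)
Wednesday years: 1883, 1888, 1894, 1900, 1906, 1917, 1923, 1928, 1934, 1945, 1951, 1956 — 12 in total.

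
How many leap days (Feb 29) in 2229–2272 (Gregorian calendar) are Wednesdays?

2

Leap years in 2229–2272: 11 of them.
Feb 29 weekday advances by 5 (mod 7) from one leap year to the next four years later (or differs when a century non-leap intervenes).
Leap-day weekdays: 2232:Wed✓ 2236:Mon 2240:Sat 2244:Thu 2248:Tue 2252:Sun 2256:Fri 2260:Wed✓ 2264:Mon 2268:Sat 2272:Thu
Wednesday: 2232, 2260 → 2.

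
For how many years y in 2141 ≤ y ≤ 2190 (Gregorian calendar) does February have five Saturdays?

February has 28 days (29 in leap years); it has five Saturdays when Saturday falls among the first (month-length − 28) days — i.e. when February 1 is Saturday in a leap year (never in a common year).
February 1 by year: 2141:Wed 2142:Thu 2143:Fri 2144:Sat✓ 2145:Mon 2146:Tue 2147:Wed 2148:Thu 2149:Sat 2150:Sun 2151:Mon 2152:Tue 2153:Thu 2154:Fri 2155:Sat …(20 more)… 2176:Thu 2177:Sat 2178:Sun 2179:Mon 2180:Tue 2181:Thu 2182:Fri 2183:Sat 2184:Sun 2185:Tue 2186:Wed 2187:Thu 2188:Fri 2189:Sun 2190:Mon
Years with five Saturdays: 2144, 2172 → 2.

2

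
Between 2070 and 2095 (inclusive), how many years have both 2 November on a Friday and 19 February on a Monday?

Check each year's weekday for 2 November and 19 February:
  2070: Sun/Wed  2071: Mon/Thu  2072: Wed/Fri  2073: Thu/Sun  2074: Fri/Mon ✓  2075: Sat/Tue  2076: Mon/Wed  2077: Tue/Fri  2078: Wed/Sat  2079: Thu/Sun  2080: Sat/Mon  2081: Sun/Wed  2082: Mon/Thu  2083: Tue/Fri  2084: Thu/Sat  2085: Fri/Mon ✓  2086: Sat/Tue  2087: Sun/Wed  2088: Tue/Thu  2089: Wed/Sat  2090: Thu/Sun  2091: Fri/Mon ✓  2092: Sun/Tue  2093: Mon/Thu  2094: Tue/Fri  2095: Wed/Sat
Both conditions hold in: 2074, 2085, 2091 — 3.

3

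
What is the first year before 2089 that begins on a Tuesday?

Jan 1 advances by 2 weekdays after a leap year and by 1 after a common year.
2089: Jan 1 is Saturday.
2088: Thursday (leap)
2087: Wednesday
2086: Tuesday
2086 begins on a Tuesday

2086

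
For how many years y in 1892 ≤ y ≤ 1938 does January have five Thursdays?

January has 31 days; it has five Thursdays when Thursday falls among the first (month-length − 28) days — i.e. when January 1 is one of Thursday/Wednesday/Tuesday.
January 1 by year: 1892:Fri 1893:Sun 1894:Mon 1895:Tue✓ 1896:Wed✓ 1897:Fri 1898:Sat 1899:Sun 1900:Mon 1901:Tue✓ 1902:Wed✓ 1903:Thu✓ 1904:Fri 1905:Sun 1906:Mon …(17 more)… 1924:Tue✓ 1925:Thu✓ 1926:Fri 1927:Sat 1928:Sun 1929:Tue✓ 1930:Wed✓ 1931:Thu✓ 1932:Fri 1933:Sun 1934:Mon 1935:Tue✓ 1936:Wed✓ 1937:Fri 1938:Sat
Years with five Thursdays: 1895, 1896, 1901, 1902, 1903, 1907, 1908, 1913, 1914, 1918, 1919, 1920, 1924, 1925, 1929, 1930, 1931, 1935, 1936 → 19.

19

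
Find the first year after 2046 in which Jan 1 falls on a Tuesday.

Jan 1 advances by 2 weekdays after a leap year and by 1 after a common year.
2046: Jan 1 is Monday.
2047: Tuesday
2047 begins on a Tuesday

2047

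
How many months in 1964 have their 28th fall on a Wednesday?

Check the 28th of each month of 1964: Jan 28: Tue, Feb 28: Fri, Mar 28: Sat, Apr 28: Tue, May 28: Thu, Jun 28: Sun, Jul 28: Tue, Aug 28: Fri, Sep 28: Mon, Oct 28: Wed, Nov 28: Sat, Dec 28: Mon.
Wednesday occurs in October — 1 month.

1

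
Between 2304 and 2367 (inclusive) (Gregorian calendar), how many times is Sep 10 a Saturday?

Track Sep 10's weekday year by year (advancing +1, or +2 across a Feb 29):
  2304: Sat ✓  2305: Sun (+1)  2306: Mon (+1)  2307: Tue (+1)  2308: Thu (+2)
  2309: Fri (+1)  2310: Sat (+1) ✓  2311: Sun (+1)  2312: Tue (+2)  2313: Wed (+1)
  2314: Thu (+1)  2315: Fri (+1)  2316: Sun (+2)  2317: Mon (+1)  … (36 more years) …
  2354: Fri (+1)  2355: Sat (+1) ✓  2356: Mon (+2)  2357: Tue (+1)  2358: Wed (+1)
  2359: Thu (+1)  2360: Sat (+2) ✓  2361: Sun (+1)  2362: Mon (+1)  2363: Tue (+1)
  2364: Thu (+2)  2365: Fri (+1)  2366: Sat (+1) ✓  2367: Sun (+1)
Saturday years: 2304, 2310, 2321, 2327, 2332, 2338, 2349, 2355, 2360, 2366 — 10 in total.

10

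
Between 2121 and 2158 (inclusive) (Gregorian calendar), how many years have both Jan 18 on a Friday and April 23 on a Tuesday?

Check each year's weekday for Jan 18 and April 23:
  2121: Sat/Wed  2122: Sun/Thu  2123: Mon/Fri  2124: Tue/Sun  2125: Thu/Mon  2126: Fri/Tue ✓  2127: Sat/Wed  2128: Sun/Fri  2129: Tue/Sat  2130: Wed/Sun  2131: Thu/Mon  2132: Fri/Wed  2133: Sun/Thu  2134: Mon/Fri  …(10 more)…  2145: Mon/Fri  2146: Tue/Sat  2147: Wed/Sun  2148: Thu/Tue  2149: Sat/Wed  2150: Sun/Thu  2151: Mon/Fri  2152: Tue/Sun  2153: Thu/Mon  2154: Fri/Tue ✓  2155: Sat/Wed  2156: Sun/Fri  2157: Tue/Sat  2158: Wed/Sun
Both conditions hold in: 2126, 2137, 2143, 2154 — 4.

4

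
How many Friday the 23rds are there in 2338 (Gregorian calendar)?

2

Check the 23rd of each month of 2338: Jan 23: Sun, Feb 23: Wed, Mar 23: Wed, Apr 23: Sat, May 23: Mon, Jun 23: Thu, Jul 23: Sat, Aug 23: Tue, Sep 23: Fri, Oct 23: Sun, Nov 23: Wed, Dec 23: Fri.
Friday occurs in September, December — 2 months.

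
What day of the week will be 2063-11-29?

Thursday

January 1, 2063 is a Monday.
November 29 is day 333 of the year, i.e. 332 days after Jan 1.
332 mod 7 = 3, so advance 3 weekdays from Monday: Thursday.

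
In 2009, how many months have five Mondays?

4

A month of length L has five Mondays iff its first Monday is on day ≤ L−28 (so day 1–3 in a 31-day month, 1–2 in a 30-day month, day 1 in a leap February).
Checking each month of 2009: Jan starts Thu (31d); Feb starts Sun (28d); Mar starts Sun (31d) ✓; Apr starts Wed (30d); May starts Fri (31d); Jun starts Mon (30d) ✓; Jul starts Wed (31d); Aug starts Sat (31d) ✓; Sep starts Tue (30d); Oct starts Thu (31d); Nov starts Sun (30d) ✓; Dec starts Tue (31d).
Five-Monday months: March, June, August, November → 4.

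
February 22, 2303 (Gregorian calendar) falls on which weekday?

Sunday

January 1, 2303 is a Thursday.
February 22 is day 53 of the year, i.e. 52 days after Jan 1.
52 mod 7 = 3, so advance 3 weekdays from Thursday: Sunday.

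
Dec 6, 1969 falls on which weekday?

Saturday

January 1, 1969 is a Wednesday.
December 6 is day 340 of the year, i.e. 339 days after Jan 1.
339 mod 7 = 3, so advance 3 weekdays from Wednesday: Saturday.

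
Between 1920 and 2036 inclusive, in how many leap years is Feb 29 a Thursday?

4

Leap years in 1920–2036: 30 of them.
Feb 29 weekday advances by 5 (mod 7) from one leap year to the next four years later (or differs when a century non-leap intervenes).
Leap-day weekdays: 1920:Sun 1924:Fri 1928:Wed 1932:Mon 1936:Sat 1940:Thu✓ 1944:Tue 1948:Sun 1952:Fri 1956:Wed 1960:Mon 1964:Sat 1968:Thu✓ …(4 more)… 1988:Mon 1992:Sat 1996:Thu✓ 2000:Tue 2004:Sun 2008:Fri 2012:Wed 2016:Mon 2020:Sat 2024:Thu✓ 2028:Tue 2032:Sun 2036:Fri
Thursday: 1940, 1968, 1996, 2024 → 4.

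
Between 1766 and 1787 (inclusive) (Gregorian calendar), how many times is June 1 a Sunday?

3

Track June 1's weekday year by year (advancing +1, or +2 across a Feb 29):
  1766: Sun ✓  1767: Mon (+1)  1768: Wed (+2)  1769: Thu (+1)  1770: Fri (+1)
  1771: Sat (+1)  1772: Mon (+2)  1773: Tue (+1)  1774: Wed (+1)  1775: Thu (+1)
  1776: Sat (+2)  1777: Sun (+1) ✓  1778: Mon (+1)  1779: Tue (+1)  1780: Thu (+2)
  1781: Fri (+1)  1782: Sat (+1)  1783: Sun (+1) ✓  1784: Tue (+2)  1785: Wed (+1)
  1786: Thu (+1)  1787: Fri (+1)
Sunday years: 1766, 1777, 1783 — 3 in total.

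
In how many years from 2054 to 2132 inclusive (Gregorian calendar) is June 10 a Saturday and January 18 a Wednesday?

8

Check each year's weekday for June 10 and January 18:
  2054: Wed/Sun  2055: Thu/Mon  2056: Sat/Tue  2057: Sun/Thu  2058: Mon/Fri  2059: Tue/Sat  2060: Thu/Sun  2061: Fri/Tue  2062: Sat/Wed ✓  2063: Sun/Thu  2064: Tue/Fri  2065: Wed/Sun  2066: Thu/Mon  2067: Fri/Tue  …(51 more)…  2119: Sat/Wed ✓  2120: Mon/Thu  2121: Tue/Sat  2122: Wed/Sun  2123: Thu/Mon  2124: Sat/Tue  2125: Sun/Thu  2126: Mon/Fri  2127: Tue/Sat  2128: Thu/Sun  2129: Fri/Tue  2130: Sat/Wed ✓  2131: Sun/Thu  2132: Tue/Fri
Both conditions hold in: 2062, 2073, 2079, 2090, 2102, 2113, 2119, 2130 — 8.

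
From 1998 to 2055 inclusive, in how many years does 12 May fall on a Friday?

8

Track 12 May's weekday year by year (advancing +1, or +2 across a Feb 29):
  1998: Tue  1999: Wed (+1)  2000: Fri (+2) ✓  2001: Sat (+1)  2002: Sun (+1)
  2003: Mon (+1)  2004: Wed (+2)  2005: Thu (+1)  2006: Fri (+1) ✓  2007: Sat (+1)
  2008: Mon (+2)  2009: Tue (+1)  2010: Wed (+1)  2011: Thu (+1)  … (30 more years) …
  2042: Mon (+1)  2043: Tue (+1)  2044: Thu (+2)  2045: Fri (+1) ✓  2046: Sat (+1)
  2047: Sun (+1)  2048: Tue (+2)  2049: Wed (+1)  2050: Thu (+1)  2051: Fri (+1) ✓
  2052: Sun (+2)  2053: Mon (+1)  2054: Tue (+1)  2055: Wed (+1)
Friday years: 2000, 2006, 2017, 2023, 2028, 2034, 2045, 2051 — 8 in total.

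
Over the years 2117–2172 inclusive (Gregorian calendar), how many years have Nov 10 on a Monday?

8

Track Nov 10's weekday year by year (advancing +1, or +2 across a Feb 29):
  2117: Wed  2118: Thu (+1)  2119: Fri (+1)  2120: Sun (+2)  2121: Mon (+1) ✓
  2122: Tue (+1)  2123: Wed (+1)  2124: Fri (+2)  2125: Sat (+1)  2126: Sun (+1)
  2127: Mon (+1) ✓  2128: Wed (+2)  2129: Thu (+1)  2130: Fri (+1)  … (28 more years) …
  2159: Sat (+1)  2160: Mon (+2) ✓  2161: Tue (+1)  2162: Wed (+1)  2163: Thu (+1)
  2164: Sat (+2)  2165: Sun (+1)  2166: Mon (+1) ✓  2167: Tue (+1)  2168: Thu (+2)
  2169: Fri (+1)  2170: Sat (+1)  2171: Sun (+1)  2172: Tue (+2)
Monday years: 2121, 2127, 2132, 2138, 2149, 2155, 2160, 2166 — 8 in total.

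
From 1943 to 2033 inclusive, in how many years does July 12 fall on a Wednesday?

13

Track July 12's weekday year by year (advancing +1, or +2 across a Feb 29):
  1943: Mon  1944: Wed (+2) ✓  1945: Thu (+1)  1946: Fri (+1)  1947: Sat (+1)
  1948: Mon (+2)  1949: Tue (+1)  1950: Wed (+1) ✓  1951: Thu (+1)  1952: Sat (+2)
  1953: Sun (+1)  1954: Mon (+1)  1955: Tue (+1)  1956: Thu (+2)  … (63 more years) …
  2020: Sun (+2)  2021: Mon (+1)  2022: Tue (+1)  2023: Wed (+1) ✓  2024: Fri (+2)
  2025: Sat (+1)  2026: Sun (+1)  2027: Mon (+1)  2028: Wed (+2) ✓  2029: Thu (+1)
  2030: Fri (+1)  2031: Sat (+1)  2032: Mon (+2)  2033: Tue (+1)
Wednesday years: 1944, 1950, 1961, 1967, 1972, 1978, 1989, 1995, 2000, 2006, 2017, 2023, 2028 — 13 in total.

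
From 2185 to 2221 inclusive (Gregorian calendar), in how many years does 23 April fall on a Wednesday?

5

Track 23 April's weekday year by year (advancing +1, or +2 across a Feb 29):
  2185: Sat  2186: Sun (+1)  2187: Mon (+1)  2188: Wed (+2) ✓  2189: Thu (+1)
  2190: Fri (+1)  2191: Sat (+1)  2192: Mon (+2)  2193: Tue (+1)  2194: Wed (+1) ✓
  2195: Thu (+1)  2196: Sat (+2)  2197: Sun (+1)  2198: Mon (+1)  … (9 more years) …
  2208: Sat (+2)  2209: Sun (+1)  2210: Mon (+1)  2211: Tue (+1)  2212: Thu (+2)
  2213: Fri (+1)  2214: Sat (+1)  2215: Sun (+1)  2216: Tue (+2)  2217: Wed (+1) ✓
  2218: Thu (+1)  2219: Fri (+1)  2220: Sun (+2)  2221: Mon (+1)
Wednesday years: 2188, 2194, 2200, 2206, 2217 — 5 in total.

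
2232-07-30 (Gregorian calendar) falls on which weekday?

Monday

January 1, 2232 is a Sunday.
July 30 is day 212 of the year, i.e. 211 days after Jan 1.
211 mod 7 = 1, so advance 1 weekday from Sunday: Monday.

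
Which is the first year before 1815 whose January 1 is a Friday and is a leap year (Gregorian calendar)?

1808

Jan 1 advances by 2 weekdays after a leap year and by 1 after a common year.
1815: Jan 1 is Sunday.
1814: Saturday
1813: Friday
1812: Wednesday (leap)
1811: Tuesday
1810: Monday
1809: Sunday
1808: Friday (leap)
1808 begins on a Friday and is a leap year.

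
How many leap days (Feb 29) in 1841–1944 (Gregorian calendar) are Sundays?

Leap years in 1841–1944: 25 of them.
Feb 29 weekday advances by 5 (mod 7) from one leap year to the next four years later (or differs when a century non-leap intervenes).
Leap-day weekdays: 1844:Thu 1848:Tue 1852:Sun✓ 1856:Fri 1860:Wed 1864:Mon 1868:Sat 1872:Thu 1876:Tue 1880:Sun✓ 1884:Fri 1888:Wed 1892:Mon 1896:Sat 1904:Mon 1908:Sat 1912:Thu 1916:Tue 1920:Sun✓ 1924:Fri 1928:Wed 1932:Mon 1936:Sat 1940:Thu 1944:Tue
Sunday: 1852, 1880, 1920 → 3.

3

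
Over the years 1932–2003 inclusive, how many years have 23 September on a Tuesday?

10

Track 23 September's weekday year by year (advancing +1, or +2 across a Feb 29):
  1932: Fri  1933: Sat (+1)  1934: Sun (+1)  1935: Mon (+1)  1936: Wed (+2)
  1937: Thu (+1)  1938: Fri (+1)  1939: Sat (+1)  1940: Mon (+2)  1941: Tue (+1) ✓
  1942: Wed (+1)  1943: Thu (+1)  1944: Sat (+2)  1945: Sun (+1)  … (44 more years) …
  1990: Sun (+1)  1991: Mon (+1)  1992: Wed (+2)  1993: Thu (+1)  1994: Fri (+1)
  1995: Sat (+1)  1996: Mon (+2)  1997: Tue (+1) ✓  1998: Wed (+1)  1999: Thu (+1)
  2000: Sat (+2)  2001: Sun (+1)  2002: Mon (+1)  2003: Tue (+1) ✓
Tuesday years: 1941, 1947, 1952, 1958, 1969, 1975, 1980, 1986, 1997, 2003 — 10 in total.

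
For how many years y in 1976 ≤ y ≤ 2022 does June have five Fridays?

13

June has 30 days; it has five Fridays when Friday falls among the first (month-length − 28) days — i.e. when June 1 is one of Friday/Thursday.
June 1 by year: 1976:Tue 1977:Wed 1978:Thu✓ 1979:Fri✓ 1980:Sun 1981:Mon 1982:Tue 1983:Wed 1984:Fri✓ 1985:Sat 1986:Sun 1987:Mon 1988:Wed 1989:Thu✓ 1990:Fri✓ …(17 more)… 2008:Sun 2009:Mon 2010:Tue 2011:Wed 2012:Fri✓ 2013:Sat 2014:Sun 2015:Mon 2016:Wed 2017:Thu✓ 2018:Fri✓ 2019:Sat 2020:Mon 2021:Tue 2022:Wed
Years with five Fridays: 1978, 1979, 1984, 1989, 1990, 1995, 2000, 2001, 2006, 2007, 2012, 2017, 2018 → 13.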